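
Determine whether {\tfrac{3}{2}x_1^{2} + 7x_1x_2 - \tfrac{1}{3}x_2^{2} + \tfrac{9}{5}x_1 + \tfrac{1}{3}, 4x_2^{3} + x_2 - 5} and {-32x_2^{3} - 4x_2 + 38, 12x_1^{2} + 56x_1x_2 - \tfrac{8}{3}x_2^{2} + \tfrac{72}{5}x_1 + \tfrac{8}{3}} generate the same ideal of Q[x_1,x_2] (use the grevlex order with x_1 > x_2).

No, the ideals differ.

Since reduced Gröbner bases are canonical representatives of ideals under a given ordering, it suffices to compute and compare them.
Buchberger on the first generating set:
f_1 = \tfrac{3}{2}x_1^{2} + 7x_1x_2 - \tfrac{1}{3}x_2^{2} + \tfrac{9}{5}x_1 + \tfrac{1}{3}, LT = x_1^{2}.
f_2 = 4x_2^{3} + x_2 - 5, LT = x_2^{3}.

The S-polynomials (S(f_1,f_2)) all reduce to 0 modulo the current basis, so we have a Gröbner basis.
Inter-reduce: drop elements whose leading term is divisible by another's, tail-reduce, and make monic.
Reduced Gröbner basis: {x_2^{3} + \tfrac{1}{4}x_2 - \tfrac{5}{4}, x_1^{2} + \tfrac{14}{3}x_1x_2 - \tfrac{2}{9}x_2^{2} + \tfrac{6}{5}x_1 + \tfrac{2}{9}}.

Buchberger on the second generating set:
h_1 = -32x_2^{3} - 4x_2 + 38, LT = x_2^{3}.
h_2 = 12x_1^{2} + 56x_1x_2 - \tfrac{8}{3}x_2^{2} + \tfrac{72}{5}x_1 + \tfrac{8}{3}, LT = x_1^{2}.

The S-polynomials (S(h_1,h_2)) all reduce to 0 modulo the current basis, so we have a Gröbner basis.
Inter-reduce: drop elements whose leading term is divisible by another's, tail-reduce, and make monic.
Reduced Gröbner basis: {x_2^{3} + \tfrac{1}{8}x_2 - \tfrac{19}{16}, x_1^{2} + \tfrac{14}{3}x_1x_2 - \tfrac{2}{9}x_2^{2} + \tfrac{6}{5}x_1 + \tfrac{2}{9}}.

Since the reduced bases disagree, the two ideals are not the same.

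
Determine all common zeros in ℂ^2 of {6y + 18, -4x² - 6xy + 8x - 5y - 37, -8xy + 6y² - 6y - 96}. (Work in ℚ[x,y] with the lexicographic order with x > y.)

Compute a lex Gröbner basis by Buchberger's algorithm.
f_1 = 6y + 18, LT = y.
f_2 = -4x² - 6xy + 8x - 5y - 37, LT = x².
f_3 = -8xy + 6y² - 6y - 96, LT = xy.

S(f_1,f_3): lcm = xy. S = 3x + ¾y² - ¾y - 12.
  leading term x: no divisor's leading term divides it; move 3x to the remainder.
  leading term y²: subtract (⅛y)·f_1 from ¾y² - ¾y - 12 → -3y - 12
  leading term y: subtract (-½)·f_1 from -3y - 12 → -3
  leading term 1: no divisor's leading term divides it; move -3 to the remainder.
  remainder 3x - 3 ≠ 0; add h_4 = 3x - 3 to the basis.

The other S-polynomials (S(f_1,f_2), S(f_2,f_3), S(f_1,h_4), S(f_2,h_4), S(f_3,h_4)) all reduce to 0 modulo the current basis, so we have a Gröbner basis.
Inter-reduce: drop elements whose leading term is divisible by another's, tail-reduce, and make monic.
Reduced Gröbner basis: {x - 1, y + 3}.

Since the basis is lex-ordered, y + 3 is univariate in y. Its roots are {-3}. Back-substituting each root into the other basis elements fixes the other coordinates.
  y = -3: the earlier basis element becomes x - 1 = 0, giving x = 1 — point (1, -3).
Each listed point satisfies every original equation (direct substitution).

{(1, -3)}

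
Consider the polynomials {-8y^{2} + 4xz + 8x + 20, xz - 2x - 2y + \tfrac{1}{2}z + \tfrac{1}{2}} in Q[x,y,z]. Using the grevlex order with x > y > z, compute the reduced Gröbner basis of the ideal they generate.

f_1 = -8y^{2} + 4xz + 8x + 20, LT = y^{2}.
f_2 = xz - 2x - 2y + \tfrac{1}{2}z + \tfrac{1}{2}, LT = xz.

The S-polynomials (S(f_1,f_2)) all reduce to 0 modulo the current basis, so we have a Gröbner basis.

G = {y^{2} - 2x - y + \tfrac{1}{4}z - \tfrac{9}{4}, xz - 2x - 2y + \tfrac{1}{2}z + \tfrac{1}{2}}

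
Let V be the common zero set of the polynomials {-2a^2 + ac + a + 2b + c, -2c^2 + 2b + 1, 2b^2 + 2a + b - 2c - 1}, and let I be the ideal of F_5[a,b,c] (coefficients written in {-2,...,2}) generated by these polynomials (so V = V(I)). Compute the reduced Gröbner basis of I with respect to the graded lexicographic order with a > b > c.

G = {a^2 + 2ac + 2a - b + 2c, b^2 + a - 2b - c + 2, c^2 - b + 2}

f_1 = -2a^2 + ac + a + 2b + c, LT = a^2.
f_2 = -2c^2 + 2b + 1, LT = c^2.
f_3 = 2b^2 + 2a + b - 2c - 1, LT = b^2.

S(f_1,f_2): leading monomials are coprime, so the S-polynomial reduces to 0 (Buchberger's first criterion).
S(f_1,f_3): leading monomials are coprime, so the S-polynomial reduces to 0 (Buchberger's first criterion).
S(f_2,f_3): leading monomials are coprime, so the S-polynomial reduces to 0 (Buchberger's first criterion).
Every S-polynomial of the final basis reduces to 0, so we have a Gröbner basis.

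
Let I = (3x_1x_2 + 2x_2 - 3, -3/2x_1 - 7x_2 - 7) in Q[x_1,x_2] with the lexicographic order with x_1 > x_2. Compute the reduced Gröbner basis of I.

G = {x_1 + 14/3x_2 + 14/3, x_2^2 + 6/7x_2 + 3/14}

f_1 = 3x_1x_2 + 2x_2 - 3, LT = x_1x_2.
f_2 = -3/2x_1 - 7x_2 - 7, LT = x_1.

S(f_1,f_2): lcm = x_1x_2. S = -14/3x_2^2 - 4x_2 - 1.
  leading term x_2^2: no divisor's leading term divides it; move -14/3x_2^2 to the remainder.
  leading term x_2: no divisor's leading term divides it; move -4x_2 to the remainder.
  leading term 1: no divisor's leading term divides it; move -1 to the remainder.
  remainder -14/3x_2^2 - 4x_2 - 1 ≠ 0; add g_3 = -14/3x_2^2 - 4x_2 - 1 to the basis.

The other S-polynomials (S(f_1,g_3), S(f_2,g_3)) all reduce to 0 modulo the current basis, so we have a Gröbner basis.
Inter-reduce: drop elements whose leading term is divisible by another's, tail-reduce, and make monic.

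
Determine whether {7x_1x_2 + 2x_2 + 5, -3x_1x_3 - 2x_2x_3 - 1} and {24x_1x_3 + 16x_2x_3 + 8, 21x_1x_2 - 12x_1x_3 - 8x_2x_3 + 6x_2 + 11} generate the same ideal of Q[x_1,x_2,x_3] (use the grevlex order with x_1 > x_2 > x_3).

Equality of ideals is decidable: compute both reduced Gröbner bases (unique for the ordering) and check whether they agree.
Buchberger on the first generating set:
f_1 = 7x_1x_2 + 2x_2 + 5, LT = x_1x_2.
f_2 = -3x_1x_3 - 2x_2x_3 - 1, LT = x_1x_3.

S(f_1,f_2): lcm = x_1x_2x_3. S = -2/3x_2^2x_3 + 2/7x_2x_3 - 1/3x_2 + 5/7x_3.
  reduce S modulo (f_1, f_2):
  remainder -2/3x_2^2x_3 + 2/7x_2x_3 - 1/3x_2 + 5/7x_3 ≠ 0; add g_3 = -2/3x_2^2x_3 + 2/7x_2x_3 - 1/3x_2 + 5/7x_3 to the basis.

The other S-polynomials (S(f_1,g_3), S(f_2,g_3)) all reduce to 0 modulo the current basis, so we have a Gröbner basis.
Inter-reduce: drop elements whose leading term is divisible by another's, tail-reduce, and make monic.
Reduced Gröbner basis: {x_2^2x_3 - 3/7x_2x_3 + 1/2x_2 - 15/14x_3, x_1x_2 + 2/7x_2 + 5/7, x_1x_3 + 2/3x_2x_3 + 1/3}.

Buchberger on the second generating set:
h_1 = 24x_1x_3 + 16x_2x_3 + 8, LT = x_1x_3.
h_2 = 21x_1x_2 - 12x_1x_3 - 8x_2x_3 + 6x_2 + 11, LT = x_1x_2.

S(h_1,h_2): lcm = x_1x_2x_3. S = 2/3x_2^2x_3 + 4/7x_1x_3^2 + 8/21x_2x_3^2 - 2/7x_2x_3 + 1/3x_2 - 11/21x_3.
  reduce S modulo (h_1, h_2):
  remainder 2/3x_2^2x_3 - 2/7x_2x_3 + 1/3x_2 - 5/7x_3 ≠ 0; add k_3 = 2/3x_2^2x_3 - 2/7x_2x_3 + 1/3x_2 - 5/7x_3 to the basis.

The other S-polynomials (S(h_1,k_3), S(h_2,k_3)) all reduce to 0 modulo the current basis, so we have a Gröbner basis.
Inter-reduce: drop elements whose leading term is divisible by another's, tail-reduce, and make monic.
Reduced Gröbner basis: {x_2^2x_3 - 3/7x_2x_3 + 1/2x_2 - 15/14x_3, x_1x_2 + 2/7x_2 + 5/7, x_1x_3 + 2/3x_2x_3 + 1/3}.

These coincide, so the ideals are equal.

Yes, the ideals are equal.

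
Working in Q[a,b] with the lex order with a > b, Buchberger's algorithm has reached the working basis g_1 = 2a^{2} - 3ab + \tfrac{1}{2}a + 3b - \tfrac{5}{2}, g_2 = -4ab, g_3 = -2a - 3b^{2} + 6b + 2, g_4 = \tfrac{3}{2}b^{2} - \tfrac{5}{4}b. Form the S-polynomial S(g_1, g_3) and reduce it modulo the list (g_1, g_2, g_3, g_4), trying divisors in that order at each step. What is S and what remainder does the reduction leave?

lcm(LM(g_1), LM(g_3)) = a^{2}.
S = (lcm/LT(g_1))·g_1 − (lcm/LT(g_3))·g_3 = -\tfrac{3}{2}ab^{2} + \tfrac{3}{2}ab + \tfrac{5}{4}a + \tfrac{3}{2}b - \tfrac{5}{4}.
Reduce S modulo (g_1, g_2, g_3, g_4) in that order:
  leading term ab^{2}: subtract (\tfrac{3}{8}b)·g_2 from -\tfrac{3}{2}ab^{2} + \tfrac{3}{2}ab + \tfrac{5}{4}a + \tfrac{3}{2}b - \tfrac{5}{4} → \tfrac{3}{2}ab + \tfrac{5}{4}a + \tfrac{3}{2}b - \tfrac{5}{4}
  leading term ab: subtract (-\tfrac{3}{8})·g_2 from \tfrac{3}{2}ab + \tfrac{5}{4}a + \tfrac{3}{2}b - \tfrac{5}{4} → \tfrac{5}{4}a + \tfrac{3}{2}b - \tfrac{5}{4}
  leading term a: subtract (-\tfrac{5}{8})·g_3 from \tfrac{5}{4}a + \tfrac{3}{2}b - \tfrac{5}{4} → -\tfrac{15}{8}b^{2} + \tfrac{21}{4}b
  leading term b^{2}: subtract (-\tfrac{5}{4})·g_4 from -\tfrac{15}{8}b^{2} + \tfrac{21}{4}b → \tfrac{59}{16}b
  leading term b: no divisor's leading term divides it; move \tfrac{59}{16}b to the remainder.
The remainder \tfrac{59}{16}b is nonzero, so it would be added as the next basis element.

S(g_1, g_3) = -\tfrac{3}{2}ab^{2} + \tfrac{3}{2}ab + \tfrac{5}{4}a + \tfrac{3}{2}b - \tfrac{5}{4}; remainder on division = \tfrac{59}{16}b.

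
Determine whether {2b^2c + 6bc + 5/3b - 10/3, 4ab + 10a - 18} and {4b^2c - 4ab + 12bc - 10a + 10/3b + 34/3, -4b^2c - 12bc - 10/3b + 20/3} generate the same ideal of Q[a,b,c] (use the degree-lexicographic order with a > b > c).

Yes, the ideals are equal.

Equality of ideals is decidable: compute both reduced Gröbner bases (unique for the ordering) and check whether they agree.
Buchberger on the first generating set:
f_1 = 2b^2c + 6bc + 5/3b - 10/3, LT = b^2c.
f_2 = 4ab + 10a - 18, LT = ab.

S(f_1,f_2): lcm = ab^2c. S = 1/2abc + 5/6ab + 9/2bc - 5/3a.
  leading term abc: subtract (1/8c)·f_2 from 1/2abc + 5/6ab + 9/2bc - 5/3a → 5/6ab - 5/4ac + 9/2bc - 5/3a + 9/4c
  leading term ab: subtract (5/24)·f_2 from 5/6ab - 5/4ac + 9/2bc - 5/3a + 9/4c → -5/4ac + 9/2bc - 15/4a + 9/4c + 15/4
  leading term ac: no divisor's leading term divides it; move -5/4ac to the remainder.
  leading term bc: no divisor's leading term divides it; move 9/2bc to the remainder.
  leading term a: no divisor's leading term divides it; move -15/4a to the remainder.
  leading term c: no divisor's leading term divides it; move 9/4c to the remainder.
  leading term 1: no divisor's leading term divides it; move 15/4 to the remainder.
  remainder -5/4ac + 9/2bc - 15/4a + 9/4c + 15/4 ≠ 0; add g_3 = -5/4ac + 9/2bc - 15/4a + 9/4c + 15/4 to the basis.

The other S-polynomials (S(f_1,g_3), S(f_2,g_3)) all reduce to 0 modulo the current basis, so we have a Gröbner basis.
Inter-reduce: drop elements whose leading term is divisible by another's, tail-reduce, and make monic.
Reduced Gröbner basis: {b^2c + 3bc + 5/6b - 5/3, ab + 5/2a - 9/2, ac - 18/5bc + 3a - 9/5c - 3}.

Buchberger on the second generating set:
h_1 = 4b^2c - 4ab + 12bc - 10a + 10/3b + 34/3, LT = b^2c.
h_2 = -4b^2c - 12bc - 10/3b + 20/3, LT = b^2c.

S(h_1,h_2): lcm = b^2c. S = -ab - 5/2a + 9/2.
  leading term ab: no divisor's leading term divides it; move -ab to the remainder.
  leading term a: no divisor's leading term divides it; move -5/2a to the remainder.
  leading term 1: no divisor's leading term divides it; move 9/2 to the remainder.
  remainder -ab - 5/2a + 9/2 ≠ 0; add k_3 = -ab - 5/2a + 9/2 to the basis.

S(h_1,k_3): lcm = ab^2c. S = -a^2b + 1/2abc - 5/2a^2 + 5/6ab + 9/2bc + 17/6a.
  leading term a^2b: subtract (a)·k_3 from -a^2b + 1/2abc - 5/2a^2 + 5/6ab + 9/2bc + 17/6a → 1/2abc + 5/6ab + 9/2bc - 5/3a
  leading term abc: subtract (-1/2c)·k_3 from 1/2abc + 5/6ab + 9/2bc - 5/3a → 5/6ab - 5/4ac + 9/2bc - 5/3a + 9/4c
  leading term ab: subtract (-5/6)·k_3 from 5/6ab - 5/4ac + 9/2bc - 5/3a + 9/4c → -5/4ac + 9/2bc - 15/4a + 9/4c + 15/4
  leading term ac: no divisor's leading term divides it; move -5/4ac to the remainder.
  leading term bc: no divisor's leading term divides it; move 9/2bc to the remainder.
  leading term a: no divisor's leading term divides it; move -15/4a to the remainder.
  leading term c: no divisor's leading term divides it; move 9/4c to the remainder.
  leading term 1: no divisor's leading term divides it; move 15/4 to the remainder.
  remainder -5/4ac + 9/2bc - 15/4a + 9/4c + 15/4 ≠ 0; add k_4 = -5/4ac + 9/2bc - 15/4a + 9/4c + 15/4 to the basis.

The other S-polynomials (S(h_2,k_3), S(h_1,k_4), S(h_2,k_4), S(k_3,k_4)) all reduce to 0 modulo the current basis, so we have a Gröbner basis.
Inter-reduce: drop elements whose leading term is divisible by another's, tail-reduce, and make monic.
Reduced Gröbner basis: {b^2c + 3bc + 5/6b - 5/3, ab + 5/2a - 9/2, ac - 18/5bc + 3a - 9/5c - 3}.

These coincide, so the ideals are equal.
The same test decides containment: I ⊆ J iff every generator of I reduces to 0 modulo a Gröbner basis of J.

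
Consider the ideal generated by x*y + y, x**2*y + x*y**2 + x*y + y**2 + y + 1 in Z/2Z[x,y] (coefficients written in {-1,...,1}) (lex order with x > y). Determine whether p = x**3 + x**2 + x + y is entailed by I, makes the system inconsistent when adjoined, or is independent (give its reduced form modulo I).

x**3 + x**2 + x + y lies in I (it reduces to 0).

First compute the reduced Gröbner basis of I by Buchberger's algorithm.
f_1 = x*y + y, LT = x*y.
f_2 = x**2*y + x*y**2 + x*y + y**2 + y + 1, LT = x**2*y.

S(f_1,f_2): lcm = x**2*y. S = x*y**2 + y**2 + y + 1.
  reduce S modulo (f_1, f_2):
  remainder y + 1 ≠ 0; add h_3 = y + 1 to the basis.

S(f_1,h_3): lcm = x*y. S = x + y.
  reduce S modulo (f_1, f_2, h_3):
  remainder x + 1 ≠ 0; add h_4 = x + 1 to the basis.

The other S-polynomials (S(f_2,h_3), S(f_1,h_4), S(f_2,h_4), S(h_3,h_4)) all reduce to 0 modulo the current basis, so we have a Gröbner basis.
Inter-reduce: drop elements whose leading term is divisible by another's, tail-reduce, and make monic.
Reduced Gröbner basis: {x + 1, y + 1}.
Label its elements g_1 = x + 1, g_2 = y + 1.

Reduce p = x**3 + x**2 + x + y modulo G:
  leading term x**3: subtract (x**2)·g_1 from x**3 + x**2 + x + y → x + y
  leading term x: subtract (1)·g_1 from x + y → y + 1
  leading term y: subtract (1)·g_2 from y + 1 → 0
  normal form = 0.
Since the normal form is 0, p ∈ I.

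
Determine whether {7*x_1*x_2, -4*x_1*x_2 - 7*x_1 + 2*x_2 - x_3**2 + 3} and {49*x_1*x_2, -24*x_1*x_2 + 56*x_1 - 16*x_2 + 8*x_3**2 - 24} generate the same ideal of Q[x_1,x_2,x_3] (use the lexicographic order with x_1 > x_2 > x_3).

For a fixed monomial order, each ideal has a unique reduced Gröbner basis; comparing bases decides equality.
Buchberger on the first generating set:
f_1 = 7*x_1*x_2, LT = x_1*x_2.
f_2 = -4*x_1*x_2 - 7*x_1 + 2*x_2 - x_3**2 + 3, LT = x_1*x_2.

S(f_1,f_2): lcm = x_1*x_2. S = -7/4*x_1 + 1/2*x_2 - 1/4*x_3**2 + 3/4.
  leading term x_1: no divisor's leading term divides it; move -7/4*x_1 to the remainder.
  leading term x_2: no divisor's leading term divides it; move 1/2*x_2 to the remainder.
  leading term x_3**2: no divisor's leading term divides it; move -1/4*x_3**2 to the remainder.
  leading term 1: no divisor's leading term divides it; move 3/4 to the remainder.
  remainder -7/4*x_1 + 1/2*x_2 - 1/4*x_3**2 + 3/4 ≠ 0; add g_3 = -7/4*x_1 + 1/2*x_2 - 1/4*x_3**2 + 3/4 to the basis.

S(f_1,g_3): lcm = x_1*x_2. S = 2/7*x_2**2 - 1/7*x_2*x_3**2 + 3/7*x_2.
  leading term x_2**2: no divisor's leading term divides it; move 2/7*x_2**2 to the remainder.
  leading term x_2*x_3**2: no divisor's leading term divides it; move -1/7*x_2*x_3**2 to the remainder.
  leading term x_2: no divisor's leading term divides it; move 3/7*x_2 to the remainder.
  remainder 2/7*x_2**2 - 1/7*x_2*x_3**2 + 3/7*x_2 ≠ 0; add g_4 = 2/7*x_2**2 - 1/7*x_2*x_3**2 + 3/7*x_2 to the basis.

The other S-polynomials (S(f_2,g_3), S(f_1,g_4), S(f_2,g_4), S(g_3,g_4)) all reduce to 0 modulo the current basis, so we have a Gröbner basis.
Inter-reduce: drop elements whose leading term is divisible by another's, tail-reduce, and make monic.
Reduced Gröbner basis: {x_1 - 2/7*x_2 + 1/7*x_3**2 - 3/7, x_2**2 - 1/2*x_2*x_3**2 + 3/2*x_2}.

Buchberger on the second generating set:
h_1 = 49*x_1*x_2, LT = x_1*x_2.
h_2 = -24*x_1*x_2 + 56*x_1 - 16*x_2 + 8*x_3**2 - 24, LT = x_1*x_2.

S(h_1,h_2): lcm = x_1*x_2. S = 7/3*x_1 - 2/3*x_2 + 1/3*x_3**2 - 1.
  leading term x_1: no divisor's leading term divides it; move 7/3*x_1 to the remainder.
  leading term x_2: no divisor's leading term divides it; move -2/3*x_2 to the remainder.
  leading term x_3**2: no divisor's leading term divides it; move 1/3*x_3**2 to the remainder.
  leading term 1: no divisor's leading term divides it; move -1 to the remainder.
  remainder 7/3*x_1 - 2/3*x_2 + 1/3*x_3**2 - 1 ≠ 0; add k_3 = 7/3*x_1 - 2/3*x_2 + 1/3*x_3**2 - 1 to the basis.

S(h_1,k_3): lcm = x_1*x_2. S = 2/7*x_2**2 - 1/7*x_2*x_3**2 + 3/7*x_2.
  leading term x_2**2: no divisor's leading term divides it; move 2/7*x_2**2 to the remainder.
  leading term x_2*x_3**2: no divisor's leading term divides it; move -1/7*x_2*x_3**2 to the remainder.
  leading term x_2: no divisor's leading term divides it; move 3/7*x_2 to the remainder.
  remainder 2/7*x_2**2 - 1/7*x_2*x_3**2 + 3/7*x_2 ≠ 0; add k_4 = 2/7*x_2**2 - 1/7*x_2*x_3**2 + 3/7*x_2 to the basis.

The other S-polynomials (S(h_2,k_3), S(h_1,k_4), S(h_2,k_4), S(k_3,k_4)) all reduce to 0 modulo the current basis, so we have a Gröbner basis.
Inter-reduce: drop elements whose leading term is divisible by another's, tail-reduce, and make monic.
Reduced Gröbner basis: {x_1 - 2/7*x_2 + 1/7*x_3**2 - 3/7, x_2**2 - 1/2*x_2*x_3**2 + 3/2*x_2}.

The two bases agree; hence the ideals are identical.

Yes, the ideals are equal.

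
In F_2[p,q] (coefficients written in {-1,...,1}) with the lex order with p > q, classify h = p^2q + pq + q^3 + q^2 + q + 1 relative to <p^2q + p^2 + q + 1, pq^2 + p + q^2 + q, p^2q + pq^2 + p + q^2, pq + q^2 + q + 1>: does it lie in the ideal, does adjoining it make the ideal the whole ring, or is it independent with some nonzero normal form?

First compute the reduced Gröbner basis of I by Buchberger's algorithm.
f_1 = p^2q + p^2 + q + 1, LT = p^2q.
f_2 = pq^2 + p + q^2 + q, LT = pq^2.
f_3 = p^2q + pq^2 + p + q^2, LT = p^2q.
f_4 = pq + q^2 + q + 1, LT = pq.

S(f_1,f_2): lcm = p^2q^2. S = p^2q + p^2 + pq^2 + pq + q^2 + q.
  leading term p^2q: subtract (1)·f_1 from p^2q + p^2 + pq^2 + pq + q^2 + q → pq^2 + pq + q^2 + 1
  leading term pq^2: subtract (1)·f_2 from pq^2 + pq + q^2 + 1 → pq + p + q + 1
  leading term pq: subtract (1)·f_4 from pq + p + q + 1 → p + q^2
  leading term p: no divisor's leading term divides it; move p to the remainder.
  leading term q^2: no divisor's leading term divides it; move q^2 to the remainder.
  remainder p + q^2 ≠ 0; add k_5 = p + q^2 to the basis.

S(f_1,f_3): lcm = p^2q. S = p^2 + pq^2 + p + q^2 + q + 1.
  leading term p^2: subtract (p)·k_5 from p^2 + pq^2 + p + q^2 + q + 1 → p + q^2 + q + 1
  leading term p: subtract (1)·k_5 from p + q^2 + q + 1 → q + 1
  leading term q: no divisor's leading term divides it; move q to the remainder.
  leading term 1: no divisor's leading term divides it; move 1 to the remainder.
  remainder q + 1 ≠ 0; add k_6 = q + 1 to the basis.

S(f_1,f_4): lcm = p^2q. S = p^2 + pq^2 + pq + p + q + 1.
  leading term p^2: subtract (p)·k_5 from p^2 + pq^2 + pq + p + q + 1 → pq + p + q + 1
  leading term pq: subtract (1)·f_4 from pq + p + q + 1 → p + q^2
  leading term p: subtract (1)·k_5 from p + q^2 → 0
  remainder 0.

S(f_2,f_3): lcm = p^2q^2. S = p^2 + pq^3 + pq^2 + q^3.
  leading term p^2: subtract (p)·k_5 from p^2 + pq^3 + pq^2 + q^3 → pq^3 + q^3
  leading term pq^3: subtract (q)·f_2 from pq^3 + q^3 → pq + q^2
  leading term pq: subtract (1)·f_4 from pq + q^2 → q + 1
  leading term q: subtract (1)·k_6 from q + 1 → 0
  remainder 0.

S(f_2,f_4): lcm = pq^2. S = p + q^3.
  leading term p: subtract (1)·k_5 from p + q^3 → q^3 + q^2
  leading term q^3: subtract (q^2)·k_6 from q^3 + q^2 → 0
  remainder 0.

S(f_3,f_4): lcm = p^2q. S = pq + q^2.
  leading term pq: subtract (1)·f_4 from pq + q^2 → q + 1
  leading term q: subtract (1)·k_6 from q + 1 → 0
  remainder 0.

S(f_1,k_5): lcm = p^2q. S = p^2 + pq^3 + q + 1.
  leading term p^2: subtract (p)·k_5 from p^2 + pq^3 + q + 1 → pq^3 + pq^2 + q + 1
  leading term pq^3: subtract (q)·f_2 from pq^3 + pq^2 + q + 1 → pq^2 + pq + q^3 + q^2 + q + 1
  leading term pq^2: subtract (1)·f_2 from pq^2 + pq + q^3 + q^2 + q + 1 → pq + p + q^3 + 1
  leading term pq: subtract (1)·f_4 from pq + p + q^3 + 1 → p + q^3 + q^2 + q
  leading term p: subtract (1)·k_5 from p + q^3 + q^2 + q → q^3 + q
  leading term q^3: subtract (q^2)·k_6 from q^3 + q → q^2 + q
  leading term q^2: subtract (q)·k_6 from q^2 + q → 0
  remainder 0.

S(f_2,k_5): lcm = pq^2. S = p + q^4 + q^2 + q.
  leading term p: subtract (1)·k_5 from p + q^4 + q^2 + q → q^4 + q
  leading term q^4: subtract (q^3)·k_6 from q^4 + q → q^3 + q
  leading term q^3: subtract (q^2)·k_6 from q^3 + q → q^2 + q
  leading term q^2: subtract (q)·k_6 from q^2 + q → 0
  remainder 0.

S(f_3,k_5): lcm = p^2q. S = pq^3 + pq^2 + p + q^2.
  leading term pq^3: subtract (q)·f_2 from pq^3 + pq^2 + p + q^2 → pq^2 + pq + p + q^3
  leading term pq^2: subtract (1)·f_2 from pq^2 + pq + p + q^3 → pq + q^3 + q^2 + q
  leading term pq: subtract (1)·f_4 from pq + q^3 + q^2 + q → q^3 + 1
  leading term q^3: subtract (q^2)·k_6 from q^3 + 1 → q^2 + 1
  leading term q^2: subtract (q)·k_6 from q^2 + 1 → q + 1
  leading term q: subtract (1)·k_6 from q + 1 → 0
  remainder 0.

S(f_4,k_5): lcm = pq. S = q^3 + q^2 + q + 1.
  leading term q^3: subtract (q^2)·k_6 from q^3 + q^2 + q + 1 → q + 1
  leading term q: subtract (1)·k_6 from q + 1 → 0
  remainder 0.

S(f_1,k_6): lcm = p^2q. S = q + 1.
  leading term q: subtract (1)·k_6 from q + 1 → 0
  remainder 0.

S(f_2,k_6): lcm = pq^2. S = pq + p + q^2 + q.
  leading term pq: subtract (1)·f_4 from pq + p + q^2 + q → p + 1
  leading term p: subtract (1)·k_5 from p + 1 → q^2 + 1
  leading term q^2: subtract (q)·k_6 from q^2 + 1 → q + 1
  leading term q: subtract (1)·k_6 from q + 1 → 0
  remainder 0.

S(f_3,k_6): lcm = p^2q. S = p^2 + pq^2 + p + q^2.
  leading term p^2: subtract (p)·k_5 from p^2 + pq^2 + p + q^2 → p + q^2
  leading term p: subtract (1)·k_5 from p + q^2 → 0
  remainder 0.

S(f_4,k_6): lcm = pq. S = p + q^2 + q + 1.
  leading term p: subtract (1)·k_5 from p + q^2 + q + 1 → q + 1
  leading term q: subtract (1)·k_6 from q + 1 → 0
  remainder 0.

S(k_5,k_6): leading monomials are coprime, so the S-polynomial reduces to 0 (Buchberger's first criterion).
Every S-polynomial of the final basis reduces to 0, so we have a Gröbner basis.
Inter-reduce: drop elements whose leading term is divisible by another's, tail-reduce, and make monic.
Reduced Gröbner basis: {p + 1, q + 1}.
Label its elements g_1 = p + 1, g_2 = q + 1.

Reduce h = p^2q + pq + q^3 + q^2 + q + 1 modulo G:
  leading term p^2q: subtract (pq)·g_1 from p^2q + pq + q^3 + q^2 + q + 1 → q^3 + q^2 + q + 1
  leading term q^3: subtract (q^2)·g_2 from q^3 + q^2 + q + 1 → q + 1
  leading term q: subtract (1)·g_2 from q + 1 → 0
  normal form = 0.
Since the normal form is 0, h ∈ I.

Ideal membership is decidable via reduction modulo a Gröbner basis.

p^2q + pq + q^3 + q^2 + q + 1 lies in I (it reduces to 0).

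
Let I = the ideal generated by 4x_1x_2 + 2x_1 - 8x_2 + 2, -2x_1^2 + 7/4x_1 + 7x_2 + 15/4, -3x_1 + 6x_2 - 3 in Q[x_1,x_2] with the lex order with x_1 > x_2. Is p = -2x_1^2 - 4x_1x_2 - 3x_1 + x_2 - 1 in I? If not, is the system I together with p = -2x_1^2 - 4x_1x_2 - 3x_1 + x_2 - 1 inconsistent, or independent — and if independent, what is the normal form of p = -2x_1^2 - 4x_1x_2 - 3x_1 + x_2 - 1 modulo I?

First compute the reduced Gröbner basis of I by Buchberger's algorithm.
f_1 = 4x_1x_2 + 2x_1 - 8x_2 + 2, LT = x_1x_2.
f_2 = -2x_1^2 + 7/4x_1 + 7x_2 + 15/4, LT = x_1^2.
f_3 = -3x_1 + 6x_2 - 3, LT = x_1.

S(f_1,f_2): lcm = x_1^2x_2. S = 1/2x_1^2 - 9/8x_1x_2 + 1/2x_1 + 7/2x_2^2 + 15/8x_2.
  reduce S modulo (f_1, f_2, f_3):
  remainder 7/2x_2^2 + 35/8x_2 ≠ 0; add h_4 = 7/2x_2^2 + 35/8x_2 to the basis.

S(f_1,f_3): lcm = x_1x_2. S = 1/2x_1 + 2x_2^2 - 3x_2 + 1/2.
  reduce S modulo (f_1, f_2, f_3, h_4):
  remainder -9/2x_2 ≠ 0; add h_5 = -9/2x_2 to the basis.

The other S-polynomials (S(f_2,f_3), S(f_1,h_4), S(f_2,h_4), S(f_3,h_4), S(f_1,h_5), S(f_2,h_5), S(f_3,h_5), S(h_4,h_5)) all reduce to 0 modulo the current basis, so we have a Gröbner basis.
Inter-reduce: drop elements whose leading term is divisible by another's, tail-reduce, and make monic.
Reduced Gröbner basis: {x_1 + 1, x_2}.
Label its elements g_1 = x_1 + 1, g_2 = x_2.

Reduce p = -2x_1^2 - 4x_1x_2 - 3x_1 + x_2 - 1 modulo G:
  leading term x_1^2: subtract (-2x_1)·g_1 from -2x_1^2 - 4x_1x_2 - 3x_1 + x_2 - 1 → -4x_1x_2 - x_1 + x_2 - 1
  leading term x_1x_2: subtract (-4x_2)·g_1 from -4x_1x_2 - x_1 + x_2 - 1 → -x_1 + 5x_2 - 1
  leading term x_1: subtract (-1)·g_1 from -x_1 + 5x_2 - 1 → 5x_2
  leading term x_2: subtract (5)·g_2 from 5x_2 → 0
  normal form = 0.
Since the normal form is 0, p ∈ I.

-2x_1^2 - 4x_1x_2 - 3x_1 + x_2 - 1 lies in I (it reduces to 0).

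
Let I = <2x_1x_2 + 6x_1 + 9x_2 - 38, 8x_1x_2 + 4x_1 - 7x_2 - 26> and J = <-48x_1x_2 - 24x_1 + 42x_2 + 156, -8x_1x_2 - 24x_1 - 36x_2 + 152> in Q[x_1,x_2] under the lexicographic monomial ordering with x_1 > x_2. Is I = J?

Yes, the ideals are equal.

For a fixed monomial order, each ideal has a unique reduced Gröbner basis; comparing bases decides equality.
Buchberger on the first generating set:
f_1 = 2x_1x_2 + 6x_1 + 9x_2 - 38, LT = x_1x_2.
f_2 = 8x_1x_2 + 4x_1 - 7x_2 - 26, LT = x_1x_2.

S(f_1,f_2): lcm = x_1x_2. S = 5/2x_1 + 43/8x_2 - 63/4.
  leading term x_1: no divisor's leading term divides it; move 5/2x_1 to the remainder.
  leading term x_2: no divisor's leading term divides it; move 43/8x_2 to the remainder.
  leading term 1: no divisor's leading term divides it; move -63/4 to the remainder.
  remainder 5/2x_1 + 43/8x_2 - 63/4 ≠ 0; add g_3 = 5/2x_1 + 43/8x_2 - 63/4 to the basis.

S(f_1,g_3): lcm = x_1x_2. S = 3x_1 - 43/20x_2^2 + 54/5x_2 - 19.
  leading term x_1: subtract (6/5)·g_3 from 3x_1 - 43/20x_2^2 + 54/5x_2 - 19 → -43/20x_2^2 + 87/20x_2 - 1/10
  leading term x_2^2: no divisor's leading term divides it; move -43/20x_2^2 to the remainder.
  leading term x_2: no divisor's leading term divides it; move 87/20x_2 to the remainder.
  leading term 1: no divisor's leading term divides it; move -1/10 to the remainder.
  remainder -43/20x_2^2 + 87/20x_2 - 1/10 ≠ 0; add g_4 = -43/20x_2^2 + 87/20x_2 - 1/10 to the basis.

The other S-polynomials (S(f_2,g_3), S(f_1,g_4), S(f_2,g_4), S(g_3,g_4)) all reduce to 0 modulo the current basis, so we have a Gröbner basis.
Inter-reduce: drop elements whose leading term is divisible by another's, tail-reduce, and make monic.
Reduced Gröbner basis: {x_1 + 43/20x_2 - 63/10, x_2^2 - 87/43x_2 + 2/43}.

Buchberger on the second generating set:
h_1 = -48x_1x_2 - 24x_1 + 42x_2 + 156, LT = x_1x_2.
h_2 = -8x_1x_2 - 24x_1 - 36x_2 + 152, LT = x_1x_2.

S(h_1,h_2): lcm = x_1x_2. S = -5/2x_1 - 43/8x_2 + 63/4.
  leading term x_1: no divisor's leading term divides it; move -5/2x_1 to the remainder.
  leading term x_2: no divisor's leading term divides it; move -43/8x_2 to the remainder.
  leading term 1: no divisor's leading term divides it; move 63/4 to the remainder.
  remainder -5/2x_1 - 43/8x_2 + 63/4 ≠ 0; add k_3 = -5/2x_1 - 43/8x_2 + 63/4 to the basis.

S(h_1,k_3): lcm = x_1x_2. S = 1/2x_1 - 43/20x_2^2 + 217/40x_2 - 13/4.
  leading term x_1: subtract (-1/5)·k_3 from 1/2x_1 - 43/20x_2^2 + 217/40x_2 - 13/4 → -43/20x_2^2 + 87/20x_2 - 1/10
  leading term x_2^2: no divisor's leading term divides it; move -43/20x_2^2 to the remainder.
  leading term x_2: no divisor's leading term divides it; move 87/20x_2 to the remainder.
  leading term 1: no divisor's leading term divides it; move -1/10 to the remainder.
  remainder -43/20x_2^2 + 87/20x_2 - 1/10 ≠ 0; add k_4 = -43/20x_2^2 + 87/20x_2 - 1/10 to the basis.

The other S-polynomials (S(h_2,k_3), S(h_1,k_4), S(h_2,k_4), S(k_3,k_4)) all reduce to 0 modulo the current basis, so we have a Gröbner basis.
Inter-reduce: drop elements whose leading term is divisible by another's, tail-reduce, and make monic.
Reduced Gröbner basis: {x_1 + 43/20x_2 - 63/10, x_2^2 - 87/43x_2 + 2/43}.

The two bases agree; hence the ideals are identical.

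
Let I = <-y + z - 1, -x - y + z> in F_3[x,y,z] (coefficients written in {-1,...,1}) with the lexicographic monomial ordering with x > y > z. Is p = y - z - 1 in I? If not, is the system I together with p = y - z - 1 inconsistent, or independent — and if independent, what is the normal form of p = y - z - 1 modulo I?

First compute the reduced Gröbner basis of I by Buchberger's algorithm.
f_1 = -y + z - 1, LT = y.
f_2 = -x - y + z, LT = x.

The S-polynomials (S(f_1,f_2)) all reduce to 0 modulo the current basis, so we have a Gröbner basis.
Inter-reduce: drop elements whose leading term is divisible by another's, tail-reduce, and make monic.
Reduced Gröbner basis: {x - 1, y - z + 1}.
Label its elements g_1 = x - 1, g_2 = y - z + 1.

Reduce p = y - z - 1 modulo G:
  leading term y: subtract (1)·g_2 from y - z - 1 → 1
  leading term 1: no divisor's leading term divides it; move 1 to the remainder.
  normal form = 1.
The normal form is nonzero, so p ∉ I. Since p minus its normal form lies in I, I + (p) = I + (r) where r = 1; decide whether this ideal is the whole ring.
Here r = 1 is a nonzero constant, hence a unit: 1 ∈ I + (p), the Gröbner basis of I + (p) is {1}, and the enlarged system has no common solution — adjoining p is inconsistent.

The remainder on division by a Gröbner basis is unique — it is the normal form.

Adjoining y - z - 1 makes the ideal the whole ring: the system is inconsistent.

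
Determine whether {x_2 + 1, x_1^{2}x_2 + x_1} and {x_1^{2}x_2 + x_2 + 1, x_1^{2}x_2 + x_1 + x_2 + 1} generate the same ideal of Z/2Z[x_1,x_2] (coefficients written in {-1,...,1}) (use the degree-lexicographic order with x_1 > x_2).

Since reduced Gröbner bases are canonical representatives of ideals under a given ordering, it suffices to compute and compare them.
Buchberger on the first generating set:
f_1 = x_2 + 1, LT = x_2.
f_2 = x_1^{2}x_2 + x_1, LT = x_1^{2}x_2.

S(f_1,f_2): lcm = x_1^{2}x_2. S = x_1^{2} + x_1.
  leading term x_1^{2}: no divisor's leading term divides it; move x_1^{2} to the remainder.
  leading term x_1: no divisor's leading term divides it; move x_1 to the remainder.
  remainder x_1^{2} + x_1 ≠ 0; add g_3 = x_1^{2} + x_1 to the basis.

The other S-polynomials (S(f_1,g_3), S(f_2,g_3)) all reduce to 0 modulo the current basis, so we have a Gröbner basis.
Inter-reduce: drop elements whose leading term is divisible by another's, tail-reduce, and make monic.
Reduced Gröbner basis: {x_1^{2} + x_1, x_2 + 1}.

Buchberger on the second generating set:
h_1 = x_1^{2}x_2 + x_2 + 1, LT = x_1^{2}x_2.
h_2 = x_1^{2}x_2 + x_1 + x_2 + 1, LT = x_1^{2}x_2.

S(h_1,h_2): lcm = x_1^{2}x_2. S = x_1.
  leading term x_1: no divisor's leading term divides it; move x_1 to the remainder.
  remainder x_1 ≠ 0; add k_3 = x_1 to the basis.

S(h_1,k_3): lcm = x_1^{2}x_2. S = x_2 + 1.
  leading term x_2: no divisor's leading term divides it; move x_2 to the remainder.
  leading term 1: no divisor's leading term divides it; move 1 to the remainder.
  remainder x_2 + 1 ≠ 0; add k_4 = x_2 + 1 to the basis.

The other S-polynomials (S(h_2,k_3), S(h_1,k_4), S(h_2,k_4), S(k_3,k_4)) all reduce to 0 modulo the current basis, so we have a Gröbner basis.
Inter-reduce: drop elements whose leading term is divisible by another's, tail-reduce, and make monic.
Reduced Gröbner basis: {x_1, x_2 + 1}.

The bases are distinct; the ideals are different.

No, the ideals differ.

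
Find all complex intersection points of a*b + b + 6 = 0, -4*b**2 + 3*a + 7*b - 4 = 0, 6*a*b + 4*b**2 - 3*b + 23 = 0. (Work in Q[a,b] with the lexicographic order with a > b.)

Compute a lex Gröbner basis by Buchberger's algorithm.
f_1 = a*b + b + 6, LT = a*b.
f_2 = 3*a - 4*b**2 + 7*b - 4, LT = a.
f_3 = 6*a*b + 4*b**2 - 3*b + 23, LT = a*b.

S(f_1,f_2): lcm = a*b. S = 4/3*b**3 - 7/3*b**2 + 7/3*b + 6.
  leading term b**3: no divisor's leading term divides it; move 4/3*b**3 to the remainder.
  leading term b**2: no divisor's leading term divides it; move -7/3*b**2 to the remainder.
  leading term b: no divisor's leading term divides it; move 7/3*b to the remainder.
  leading term 1: no divisor's leading term divides it; move 6 to the remainder.
  remainder 4/3*b**3 - 7/3*b**2 + 7/3*b + 6 ≠ 0; add h_4 = 4/3*b**3 - 7/3*b**2 + 7/3*b + 6 to the basis.

S(f_1,f_3): lcm = a*b. S = -2/3*b**2 + 3/2*b + 13/6.
  leading term b**2: no divisor's leading term divides it; move -2/3*b**2 to the remainder.
  leading term b: no divisor's leading term divides it; move 3/2*b to the remainder.
  leading term 1: no divisor's leading term divides it; move 13/6 to the remainder.
  remainder -2/3*b**2 + 3/2*b + 13/6 ≠ 0; add h_5 = -2/3*b**2 + 3/2*b + 13/6 to the basis.

S(f_3,h_4): lcm = a*b**3. S = 7/4*a*b**2 - 7/4*a*b - 9/2*a + 2/3*b**4 - 1/2*b**3 + 23/6*b**2.
  leading term a*b**2: subtract (7/4*b)·f_1 from 7/4*a*b**2 - 7/4*a*b - 9/2*a + 2/3*b**4 - 1/2*b**3 + 23/6*b**2 → -7/4*a*b - 9/2*a + 2/3*b**4 - 1/2*b**3 + 25/12*b**2 - 21/2*b
  leading term a*b: subtract (-7/4)·f_1 from -7/4*a*b - 9/2*a + 2/3*b**4 - 1/2*b**3 + 25/12*b**2 - 21/2*b → -9/2*a + 2/3*b**4 - 1/2*b**3 + 25/12*b**2 - 35/4*b + 21/2
  leading term a: subtract (-3/2)·f_2 from -9/2*a + 2/3*b**4 - 1/2*b**3 + 25/12*b**2 - 35/4*b + 21/2 → 2/3*b**4 - 1/2*b**3 - 47/12*b**2 + 7/4*b + 9/2
  leading term b**4: subtract (1/2*b)·h_4 from 2/3*b**4 - 1/2*b**3 - 47/12*b**2 + 7/4*b + 9/2 → 2/3*b**3 - 61/12*b**2 - 5/4*b + 9/2
  leading term b**3: subtract (1/2)·h_4 from 2/3*b**3 - 61/12*b**2 - 5/4*b + 9/2 → -47/12*b**2 - 29/12*b + 3/2
  leading term b**2: subtract (47/8)·h_5 from -47/12*b**2 - 29/12*b + 3/2 → -539/48*b - 539/48
  leading term b: no divisor's leading term divides it; move -539/48*b to the remainder.
  leading term 1: no divisor's leading term divides it; move -539/48 to the remainder.
  remainder -539/48*b - 539/48 ≠ 0; add h_6 = -539/48*b - 539/48 to the basis.

The other S-polynomials (S(f_2,f_3), S(f_1,h_4), S(f_2,h_4), S(f_1,h_5), S(f_2,h_5), S(f_3,h_5), S(h_4,h_5), S(f_1,h_6), S(f_2,h_6), S(f_3,h_6), S(h_4,h_6), S(h_5,h_6)) all reduce to 0 modulo the current basis, so we have a Gröbner basis.
Inter-reduce: drop elements whose leading term is divisible by another's, tail-reduce, and make monic.
Reduced Gröbner basis: {a - 5, b + 1}.

Elimination: the polynomial b + 1 lies in the elimination ideal for b, so b ∈ {-1}. For each such b, the remaining basis elements (now univariate) give the rest of the solution.
  b = -1: the earlier basis element becomes a - 5 = 0, giving a = 5 — point (5, -1).
Substituting each solution back into the original system confirms all equations vanish.

{(5, -1)}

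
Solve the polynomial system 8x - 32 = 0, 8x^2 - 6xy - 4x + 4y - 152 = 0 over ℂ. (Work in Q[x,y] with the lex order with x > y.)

{(4, -2)}

Compute a lex Gröbner basis by Buchberger's algorithm.
f_1 = 8x - 32, LT = x.
f_2 = 8x^2 - 6xy - 4x + 4y - 152, LT = x^2.

S(f_1,f_2): lcm = x^2. S = 3/4xy - 7/2x - 1/2y + 19.
  leading term xy: subtract (3/32y)·f_1 from 3/4xy - 7/2x - 1/2y + 19 → -7/2x + 5/2y + 19
  leading term x: subtract (-7/16)·f_1 from -7/2x + 5/2y + 19 → 5/2y + 5
  leading term y: no divisor's leading term divides it; move 5/2y to the remainder.
  leading term 1: no divisor's leading term divides it; move 5 to the remainder.
  remainder 5/2y + 5 ≠ 0; add h_3 = 5/2y + 5 to the basis.

S(f_1,h_3): leading monomials are coprime, so the S-polynomial reduces to 0 (Buchberger's first criterion).
S(f_2,h_3): leading monomials are coprime, so the S-polynomial reduces to 0 (Buchberger's first criterion).
Every S-polynomial of the final basis reduces to 0, so we have a Gröbner basis.
Inter-reduce: drop elements whose leading term is divisible by another's, tail-reduce, and make monic.
Reduced Gröbner basis: {x - 4, y + 2}.

The lex basis is triangular: the last element involves only y. Solving y + 2 = 0 gives y ∈ {-2}; substituting each value into the earlier elements determines the remaining variables.
  y = -2: the earlier basis element becomes x - 4 = 0, giving x = 4 — point (4, -2).
Each listed point satisfies every original equation (direct substitution).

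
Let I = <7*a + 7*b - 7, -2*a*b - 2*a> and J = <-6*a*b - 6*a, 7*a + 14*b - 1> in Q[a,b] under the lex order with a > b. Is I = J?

No, the ideals differ.

Two ideals are equal iff their reduced Gröbner bases coincide (the reduced basis is unique for a fixed ordering).
Buchberger on the first generating set:
f_1 = 7*a + 7*b - 7, LT = a.
f_2 = -2*a*b - 2*a, LT = a*b.

S(f_1,f_2): lcm = a*b. S = -a + b**2 - b.
  reduce S modulo (f_1, f_2):
  remainder b**2 - 1 ≠ 0; add g_3 = b**2 - 1 to the basis.

The other S-polynomials (S(f_1,g_3), S(f_2,g_3)) all reduce to 0 modulo the current basis, so we have a Gröbner basis.
Inter-reduce: drop elements whose leading term is divisible by another's, tail-reduce, and make monic.
Reduced Gröbner basis: {a + b - 1, b**2 - 1}.

Buchberger on the second generating set:
h_1 = -6*a*b - 6*a, LT = a*b.
h_2 = 7*a + 14*b - 1, LT = a.

S(h_1,h_2): lcm = a*b. S = a - 2*b**2 + 1/7*b.
  reduce S modulo (h_1, h_2):
  remainder -2*b**2 - 13/7*b + 1/7 ≠ 0; add k_3 = -2*b**2 - 13/7*b + 1/7 to the basis.

The other S-polynomials (S(h_1,k_3), S(h_2,k_3)) all reduce to 0 modulo the current basis, so we have a Gröbner basis.
Inter-reduce: drop elements whose leading term is divisible by another's, tail-reduce, and make monic.
Reduced Gröbner basis: {a + 2*b - 1/7, b**2 + 13/14*b - 1/14}.

The bases are distinct; the ideals are different.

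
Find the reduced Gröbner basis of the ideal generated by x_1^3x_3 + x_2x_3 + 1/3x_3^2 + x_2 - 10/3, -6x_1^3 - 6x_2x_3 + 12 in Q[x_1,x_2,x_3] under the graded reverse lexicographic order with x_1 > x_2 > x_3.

This is the nonlinear analogue of row-reducing a linear system.

f_1 = x_1^3x_3 + x_2x_3 + 1/3x_3^2 + x_2 - 10/3, LT = x_1^3x_3.
f_2 = -6x_1^3 - 6x_2x_3 + 12, LT = x_1^3.

S(f_1,f_2): lcm = x_1^3x_3. S = -x_2x_3^2 + x_2x_3 + 1/3x_3^2 + x_2 + 2x_3 - 10/3.
  reduce S modulo (f_1, f_2):
  remainder -x_2x_3^2 + x_2x_3 + 1/3x_3^2 + x_2 + 2x_3 - 10/3 ≠ 0; add g_3 = -x_2x_3^2 + x_2x_3 + 1/3x_3^2 + x_2 + 2x_3 - 10/3 to the basis.

The other S-polynomials (S(f_1,g_3), S(f_2,g_3)) all reduce to 0 modulo the current basis, so we have a Gröbner basis.
Inter-reduce: drop elements whose leading term is divisible by another's, tail-reduce, and make monic.

G = {x_1^3 + x_2x_3 - 2, x_2x_3^2 - x_2x_3 - 1/3x_3^2 - x_2 - 2x_3 + 10/3}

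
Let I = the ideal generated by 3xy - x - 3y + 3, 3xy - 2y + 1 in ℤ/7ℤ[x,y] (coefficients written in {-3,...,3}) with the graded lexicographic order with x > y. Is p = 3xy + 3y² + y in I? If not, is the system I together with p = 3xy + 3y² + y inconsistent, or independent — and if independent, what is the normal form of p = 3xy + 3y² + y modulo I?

3xy + 3y² + y lies in I (it reduces to 0).

First compute the reduced Gröbner basis of I by Buchberger's algorithm.
f_1 = 3xy - x - 3y + 3, LT = xy.
f_2 = 3xy - 2y + 1, LT = xy.

S(f_1,f_2): lcm = xy. S = 2x + 2y + 3.
  reduce S modulo (f_1, f_2):
  remainder 2x + 2y + 3 ≠ 0; add h_3 = 2x + 2y + 3 to the basis.

S(f_1,h_3): lcm = xy. S = -y² + 2x + y + 1.
  reduce S modulo (f_1, f_2, h_3):
  remainder -y² - y - 2 ≠ 0; add h_4 = -y² - y - 2 to the basis.

The other S-polynomials (S(f_2,h_3), S(f_1,h_4), S(f_2,h_4), S(h_3,h_4)) all reduce to 0 modulo the current basis, so we have a Gröbner basis.
Inter-reduce: drop elements whose leading term is divisible by another's, tail-reduce, and make monic.
Reduced Gröbner basis: {y² + y + 2, x + y - 2}.
Label its elements g_1 = y² + y + 2, g_2 = x + y - 2.

Reduce p = 3xy + 3y² + y modulo G:
  leading term xy: subtract (3y)·g_2 from 3xy + 3y² + y → 0
  normal form = 0.
Since the normal form is 0, p ∈ I.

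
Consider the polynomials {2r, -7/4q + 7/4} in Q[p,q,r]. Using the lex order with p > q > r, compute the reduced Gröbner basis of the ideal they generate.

G = {q - 1, r}

The reduced Gröbner basis is the canonical form of the ideal for this ordering.

f_1 = 2r, LT = r.
f_2 = -7/4q + 7/4, LT = q.

The S-polynomials (S(f_1,f_2)) all reduce to 0 modulo the current basis, so we have a Gröbner basis.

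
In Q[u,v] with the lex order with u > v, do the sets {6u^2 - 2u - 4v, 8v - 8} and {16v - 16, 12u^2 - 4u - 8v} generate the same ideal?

Yes, the ideals are equal.

Since reduced Gröbner bases are canonical representatives of ideals under a given ordering, it suffices to compute and compare them.
Buchberger on the first generating set:
f_1 = 6u^2 - 2u - 4v, LT = u^2.
f_2 = 8v - 8, LT = v.

S(f_1,f_2): leading monomials are coprime, so the S-polynomial reduces to 0 (Buchberger's first criterion).
Every S-polynomial of the final basis reduces to 0, so we have a Gröbner basis.
Inter-reduce: drop elements whose leading term is divisible by another's, tail-reduce, and make monic.
Reduced Gröbner basis: {u^2 - 1/3u - 2/3, v - 1}.

Buchberger on the second generating set:
h_1 = 16v - 16, LT = v.
h_2 = 12u^2 - 4u - 8v, LT = u^2.

S(h_1,h_2): leading monomials are coprime, so the S-polynomial reduces to 0 (Buchberger's first criterion).
Every S-polynomial of the final basis reduces to 0, so we have a Gröbner basis.
Inter-reduce: drop elements whose leading term is divisible by another's, tail-reduce, and make monic.
Reduced Gröbner basis: {u^2 - 1/3u - 2/3, v - 1}.

Same reduced basis, so the two generating sets span the same ideal.
The same test decides containment: I ⊆ J iff every generator of I reduces to 0 modulo a Gröbner basis of J.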